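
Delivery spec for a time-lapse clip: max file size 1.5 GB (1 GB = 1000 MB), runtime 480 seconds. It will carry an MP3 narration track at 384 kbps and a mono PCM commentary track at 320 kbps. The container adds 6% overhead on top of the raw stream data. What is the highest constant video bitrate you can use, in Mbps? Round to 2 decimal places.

Budget: 1.5 GB = 12000.0 Mb.
Stream payload after overhead: 12000.0 / 1.06 = 11320.8 Mb.
Total bitrate budget: 11320.8 Mb / 480 s = 23.585 Mbps.
Audio total: 384 + 320 = 704 kbps = 0.704 Mbps.
Video: 23.585 − 0.704 = 22.881 Mbps.

22.88 Mbps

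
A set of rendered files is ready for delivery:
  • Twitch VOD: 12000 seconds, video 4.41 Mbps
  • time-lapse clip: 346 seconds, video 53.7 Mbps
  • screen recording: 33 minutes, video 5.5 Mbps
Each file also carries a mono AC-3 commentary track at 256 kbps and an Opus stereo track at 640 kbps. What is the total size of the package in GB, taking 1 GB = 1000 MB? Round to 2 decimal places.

Audio total: 256 + 640 = 896 kbps = 0.896 Mbps.
Twitch VOD: 5.306 Mbps × 12000 s = 63672.0 Mb
time-lapse clip: 54.596 Mbps × 346 s = 18890.2 Mb
screen recording: 6.396 Mbps × 1980 s = 12664.1 Mb
Total: 95226.3 Mb = 11903.3 MB.
= 11.90 GB.

11.90 GB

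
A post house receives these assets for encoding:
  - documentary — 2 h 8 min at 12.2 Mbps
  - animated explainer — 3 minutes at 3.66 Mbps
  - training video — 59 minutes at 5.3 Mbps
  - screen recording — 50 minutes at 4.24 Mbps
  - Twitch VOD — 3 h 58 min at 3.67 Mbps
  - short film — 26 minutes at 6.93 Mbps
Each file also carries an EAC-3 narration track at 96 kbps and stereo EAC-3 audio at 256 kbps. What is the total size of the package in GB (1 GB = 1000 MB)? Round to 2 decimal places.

24.96 GB

Audio total: 96 + 256 = 352 kbps = 0.352 Mbps.
documentary: 12.552 Mbps × 7680 s = 96399.4 Mb
animated explainer: 4.012 Mbps × 180 s = 722.2 Mb
training video: 5.652 Mbps × 3540 s = 20008.1 Mb
screen recording: 4.592 Mbps × 3000 s = 13776.0 Mb
Twitch VOD: 4.022 Mbps × 14280 s = 57434.2 Mb
short film: 7.282 Mbps × 1560 s = 11359.9 Mb
Total: 199699.7 Mb = 24962.5 MB.
= 24.96 GB.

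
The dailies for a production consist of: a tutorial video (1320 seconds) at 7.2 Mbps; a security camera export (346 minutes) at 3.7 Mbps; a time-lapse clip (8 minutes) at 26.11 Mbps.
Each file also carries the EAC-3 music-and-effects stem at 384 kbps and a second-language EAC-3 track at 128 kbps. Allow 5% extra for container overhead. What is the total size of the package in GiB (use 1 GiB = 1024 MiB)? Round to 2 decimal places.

13.49 GiB

Audio total: 384 + 128 = 512 kbps = 0.512 Mbps.
tutorial video: 7.712 Mbps × 1320 s × 1.05 = 10688.8 Mb
security camera export: 4.212 Mbps × 20760 s × 1.05 = 91813.2 Mb
time-lapse clip: 26.622 Mbps × 480 s × 1.05 = 13417.5 Mb
Total: 115919.5 Mb = 14489.9 MB.
= 13.49 GiB.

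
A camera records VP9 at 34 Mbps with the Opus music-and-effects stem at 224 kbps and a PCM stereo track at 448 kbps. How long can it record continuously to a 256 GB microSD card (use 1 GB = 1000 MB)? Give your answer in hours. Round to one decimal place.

Audio total: 224 + 448 = 672 kbps = 0.672 Mbps.
Total bitrate: 34 + 0.672 = 34.672 Mbps.
Capacity: 256 GB = 2,048,000 Mb.
Recording time: 2,048,000 / 34.672 = 59,068 s ≈ 16.4 hours.

16.4 hours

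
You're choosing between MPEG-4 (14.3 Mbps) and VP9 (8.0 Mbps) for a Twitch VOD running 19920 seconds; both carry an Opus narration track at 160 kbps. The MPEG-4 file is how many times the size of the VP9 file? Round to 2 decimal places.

1.77

Audio: 160 kbps = 0.160 Mbps.
MPEG-4: 14.460 Mbps × 19920 s = 288043.2 Mb = 36.005 GB.
VP9: 8.160 Mbps × 19920 s = 162547.2 Mb = 20.318 GB.
Ratio: 36.005 / 20.318 = 1.772.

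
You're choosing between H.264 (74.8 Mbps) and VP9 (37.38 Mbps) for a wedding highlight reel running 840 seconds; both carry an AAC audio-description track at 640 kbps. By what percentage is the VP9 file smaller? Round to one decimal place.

Audio: 640 kbps = 0.640 Mbps.
H.264: 75.440 Mbps × 840 s = 63369.6 Mb = 7.377 GiB.
VP9: 38.020 Mbps × 840 s = 31936.8 Mb = 3.718 GiB.
Reduction: (1 − 3.718/7.377) × 100 = 49.60%.

49.6%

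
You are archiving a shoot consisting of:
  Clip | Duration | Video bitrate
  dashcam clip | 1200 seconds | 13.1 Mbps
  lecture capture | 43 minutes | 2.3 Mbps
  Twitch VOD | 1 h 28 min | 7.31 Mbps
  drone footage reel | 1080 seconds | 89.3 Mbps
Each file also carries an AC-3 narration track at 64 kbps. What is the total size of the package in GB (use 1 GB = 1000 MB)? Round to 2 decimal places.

Audio: 64 kbps = 0.064 Mbps.
dashcam clip: 13.164 Mbps × 1200 s = 15796.8 Mb
lecture capture: 2.364 Mbps × 2580 s = 6099.1 Mb
Twitch VOD: 7.374 Mbps × 5280 s = 38934.7 Mb
drone footage reel: 89.364 Mbps × 1080 s = 96513.1 Mb
Total: 157343.8 Mb = 19668.0 MB.
= 19.67 GB.

19.67 GB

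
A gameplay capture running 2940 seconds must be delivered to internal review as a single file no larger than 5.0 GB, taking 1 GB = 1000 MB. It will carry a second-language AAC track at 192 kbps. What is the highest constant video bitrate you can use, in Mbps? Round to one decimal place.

Budget: 5.0 GB = 40000.0 Mb.
Total bitrate budget: 40000.0 Mb / 2940 s = 13.605 Mbps.
Audio: 192 kbps = 0.192 Mbps.
Video: 13.605 − 0.192 = 13.413 Mbps.

13.4 Mbps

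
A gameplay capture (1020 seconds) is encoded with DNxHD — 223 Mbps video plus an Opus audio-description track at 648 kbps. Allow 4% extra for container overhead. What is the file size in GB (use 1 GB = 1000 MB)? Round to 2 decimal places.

Audio: 648 kbps = 0.648 Mbps.
Total bitrate: 223 + 0.648 = 223.648 Mbps.
Stream data: 223.648 Mbps × 1020 s = 228121.0 Mb.
With 4% container overhead: ×1.04.
237,246 Mb ÷ 8 = 29,656 MB → 29.66 GB.

29.66 GB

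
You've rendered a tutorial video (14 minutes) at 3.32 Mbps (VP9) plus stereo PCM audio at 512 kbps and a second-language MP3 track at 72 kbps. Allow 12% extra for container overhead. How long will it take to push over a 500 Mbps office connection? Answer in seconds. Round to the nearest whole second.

14 min = 840 s
Audio total: 512 + 72 = 584 kbps = 0.584 Mbps.
Total bitrate: 3.904 Mbps.
File: 3.904 Mbps × 840 s = 3279.4 Mb.
With 12% container overhead: ×1.12. → 3672.9 Mb.
At 500 Mbps: 3672.9 / 500 = 7.3 s ≈ 7.35 seconds.

7 seconds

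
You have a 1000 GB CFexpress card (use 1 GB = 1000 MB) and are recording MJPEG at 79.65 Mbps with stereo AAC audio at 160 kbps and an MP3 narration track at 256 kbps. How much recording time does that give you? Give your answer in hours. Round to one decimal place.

27.8 hours

Audio total: 160 + 256 = 416 kbps = 0.416 Mbps.
Total bitrate: 79.65 + 0.416 = 80.066 Mbps.
Capacity: 1000 GB = 8,000,000 Mb.
Recording time: 8,000,000 / 80.066 = 99,918 s ≈ 27.8 hours.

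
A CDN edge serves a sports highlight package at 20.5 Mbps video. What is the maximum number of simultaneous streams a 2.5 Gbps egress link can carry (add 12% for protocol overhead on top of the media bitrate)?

108

On the wire with 12% overhead: 22.960 Mbps.
2.5 Gbps = 2,500 Mbps; 2,500 / 22.960 = 108.89 → 108 viewers.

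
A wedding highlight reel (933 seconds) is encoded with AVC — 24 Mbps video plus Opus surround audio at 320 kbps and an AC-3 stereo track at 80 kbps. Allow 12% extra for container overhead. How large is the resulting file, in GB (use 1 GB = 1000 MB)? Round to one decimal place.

Audio total: 320 + 80 = 400 kbps = 0.400 Mbps.
Total bitrate: 24 + 0.400 = 24.400 Mbps.
Stream data: 24.400 Mbps × 933 s = 22765.2 Mb.
With 12% container overhead: ×1.12.
25,497 Mb ÷ 8 = 3,187 MB → 3.187 GB.

3.2 GB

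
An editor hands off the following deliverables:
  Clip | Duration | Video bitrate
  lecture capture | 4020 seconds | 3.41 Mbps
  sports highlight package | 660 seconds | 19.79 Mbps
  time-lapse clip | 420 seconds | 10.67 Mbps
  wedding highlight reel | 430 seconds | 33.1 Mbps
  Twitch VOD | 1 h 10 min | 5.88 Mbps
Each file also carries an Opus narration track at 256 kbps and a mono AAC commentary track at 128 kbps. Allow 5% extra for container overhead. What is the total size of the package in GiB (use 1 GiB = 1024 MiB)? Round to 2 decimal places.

Audio total: 256 + 128 = 384 kbps = 0.384 Mbps.
lecture capture: 3.794 Mbps × 4020 s × 1.05 = 16014.5 Mb
sports highlight package: 20.174 Mbps × 660 s × 1.05 = 13980.6 Mb
time-lapse clip: 11.054 Mbps × 420 s × 1.05 = 4874.8 Mb
wedding highlight reel: 33.484 Mbps × 430 s × 1.05 = 15118.0 Mb
Twitch VOD: 6.264 Mbps × 4200 s × 1.05 = 27624.2 Mb
Total: 77612.1 Mb = 9701.5 MB.
= 9.035 GiB.

9.04 GiB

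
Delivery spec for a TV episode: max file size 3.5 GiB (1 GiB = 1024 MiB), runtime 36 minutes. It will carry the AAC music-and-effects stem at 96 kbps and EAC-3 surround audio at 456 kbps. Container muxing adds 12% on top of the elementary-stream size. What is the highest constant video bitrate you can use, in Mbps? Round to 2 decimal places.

Budget: 3.5 GiB = 30064.8 Mb.
Stream payload after overhead: 30064.8 / 1.12 = 26843.5 Mb.
36 min = 2160 s
Total bitrate budget: 26843.5 Mb / 2160 s = 12.428 Mbps.
Audio total: 96 + 456 = 552 kbps = 0.552 Mbps.
Video: 12.428 − 0.552 = 11.876 Mbps.

11.88 Mbps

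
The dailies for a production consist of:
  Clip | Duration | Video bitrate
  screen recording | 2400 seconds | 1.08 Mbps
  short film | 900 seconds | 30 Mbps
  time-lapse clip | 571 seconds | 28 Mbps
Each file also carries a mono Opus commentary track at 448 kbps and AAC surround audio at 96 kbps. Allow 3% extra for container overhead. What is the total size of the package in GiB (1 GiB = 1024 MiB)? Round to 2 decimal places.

5.72 GiB

Audio total: 448 + 96 = 544 kbps = 0.544 Mbps.
screen recording: 1.624 Mbps × 2400 s × 1.03 = 4014.5 Mb
short film: 30.544 Mbps × 900 s × 1.03 = 28314.3 Mb
time-lapse clip: 28.544 Mbps × 571 s × 1.03 = 16787.6 Mb
Total: 49116.4 Mb = 6139.5 MB.
= 5.718 GiB.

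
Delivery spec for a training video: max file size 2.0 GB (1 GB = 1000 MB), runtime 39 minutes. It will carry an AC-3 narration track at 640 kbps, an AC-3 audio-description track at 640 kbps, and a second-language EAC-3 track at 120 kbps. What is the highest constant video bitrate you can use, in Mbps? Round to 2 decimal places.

Budget: 2.0 GB = 16000.0 Mb.
39 min = 2340 s
Total bitrate budget: 16000.0 Mb / 2340 s = 6.838 Mbps.
Audio total: 640 + 640 + 120 = 1400 kbps = 1.400 Mbps.
Video: 6.838 − 1.400 = 5.438 Mbps.

5.44 Mbps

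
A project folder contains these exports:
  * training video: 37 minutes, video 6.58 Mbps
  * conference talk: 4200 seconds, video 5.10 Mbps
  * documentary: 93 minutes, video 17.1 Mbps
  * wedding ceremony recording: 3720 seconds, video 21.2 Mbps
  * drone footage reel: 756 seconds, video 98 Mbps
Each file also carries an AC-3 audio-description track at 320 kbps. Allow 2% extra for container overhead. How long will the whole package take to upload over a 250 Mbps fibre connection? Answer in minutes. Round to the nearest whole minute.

Audio: 320 kbps = 0.320 Mbps.
training video: 6.900 Mbps × 2220 s × 1.02 = 15624.4 Mb
conference talk: 5.420 Mbps × 4200 s × 1.02 = 23219.3 Mb
documentary: 17.420 Mbps × 5580 s × 1.02 = 99147.7 Mb
wedding ceremony recording: 21.520 Mbps × 3720 s × 1.02 = 81655.5 Mb
drone footage reel: 98.320 Mbps × 756 s × 1.02 = 75816.5 Mb
Total: 295463.3 Mb = 36932.9 MB.
At 250 Mbps: 295463.3 / 250 = 1182 s ≈ 19.7 minutes.

20 minutes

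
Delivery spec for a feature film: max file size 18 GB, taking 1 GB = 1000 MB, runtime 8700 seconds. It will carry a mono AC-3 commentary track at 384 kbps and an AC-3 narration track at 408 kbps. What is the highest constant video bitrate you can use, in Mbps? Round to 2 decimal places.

Budget: 18 GB = 144000.0 Mb.
Total bitrate budget: 144000.0 Mb / 8700 s = 16.552 Mbps.
Audio total: 384 + 408 = 792 kbps = 0.792 Mbps.
Video: 16.552 − 0.792 = 15.760 Mbps.

15.76 Mbps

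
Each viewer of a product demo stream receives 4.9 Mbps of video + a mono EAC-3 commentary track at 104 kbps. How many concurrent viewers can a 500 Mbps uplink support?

Audio: 104 kbps = 0.104 Mbps.
Per-viewer media rate: 5.004 Mbps.
500 Mbps = 500.0 Mbps; 500.0 / 5.004 = 99.92 → 99 viewers.

99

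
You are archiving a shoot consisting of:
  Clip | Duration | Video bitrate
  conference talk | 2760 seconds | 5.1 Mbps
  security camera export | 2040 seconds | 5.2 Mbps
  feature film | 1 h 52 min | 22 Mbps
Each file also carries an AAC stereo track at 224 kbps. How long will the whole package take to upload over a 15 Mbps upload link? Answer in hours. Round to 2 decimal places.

3.24 hours

Audio: 224 kbps = 0.224 Mbps.
conference talk: 5.324 Mbps × 2760 s = 14694.2 Mb
security camera export: 5.424 Mbps × 2040 s = 11065.0 Mb
feature film: 22.224 Mbps × 6720 s = 149345.3 Mb
Total: 175104.5 Mb = 21888.1 MB.
At 15 Mbps: 175104.5 / 15 = 11674 s ≈ 3.24 hours.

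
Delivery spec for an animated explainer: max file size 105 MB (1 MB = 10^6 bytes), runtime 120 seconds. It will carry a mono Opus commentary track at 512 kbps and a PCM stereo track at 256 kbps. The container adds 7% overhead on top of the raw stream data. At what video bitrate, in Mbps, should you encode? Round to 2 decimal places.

5.77 Mbps

Budget: 105 MB = 840.0 Mb.
Stream payload after overhead: 840.0 / 1.07 = 785.0 Mb.
Total bitrate budget: 785.0 Mb / 120 s = 6.542 Mbps.
Audio total: 512 + 256 = 768 kbps = 0.768 Mbps.
Video: 6.542 − 0.768 = 5.774 Mbps.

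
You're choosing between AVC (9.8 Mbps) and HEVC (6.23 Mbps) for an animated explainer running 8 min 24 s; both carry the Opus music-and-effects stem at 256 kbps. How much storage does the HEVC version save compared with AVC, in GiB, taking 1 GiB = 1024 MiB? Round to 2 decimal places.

8 min 24 s = 504 s
Audio: 256 kbps = 0.256 Mbps.
AVC: 10.056 Mbps × 504 s = 5068.2 Mb = 0.590 GiB.
HEVC: 6.486 Mbps × 504 s = 3268.9 Mb = 0.381 GiB.
Saving: 0.590 − 0.381 = 0.209 GiB.

0.21 GiB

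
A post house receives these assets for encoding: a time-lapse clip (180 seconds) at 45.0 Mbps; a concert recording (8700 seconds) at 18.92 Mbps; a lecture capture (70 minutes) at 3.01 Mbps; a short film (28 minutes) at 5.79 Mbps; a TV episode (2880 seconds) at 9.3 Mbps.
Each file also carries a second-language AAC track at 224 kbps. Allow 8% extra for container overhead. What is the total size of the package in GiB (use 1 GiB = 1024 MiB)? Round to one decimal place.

28.4 GiB

Audio: 224 kbps = 0.224 Mbps.
time-lapse clip: 45.224 Mbps × 180 s × 1.08 = 8791.5 Mb
concert recording: 19.144 Mbps × 8700 s × 1.08 = 179877.0 Mb
lecture capture: 3.234 Mbps × 4200 s × 1.08 = 14669.4 Mb
short film: 6.014 Mbps × 1680 s × 1.08 = 10911.8 Mb
TV episode: 9.524 Mbps × 2880 s × 1.08 = 29623.4 Mb
Total: 243873.2 Mb = 30484.2 MB.
= 28.39 GiB.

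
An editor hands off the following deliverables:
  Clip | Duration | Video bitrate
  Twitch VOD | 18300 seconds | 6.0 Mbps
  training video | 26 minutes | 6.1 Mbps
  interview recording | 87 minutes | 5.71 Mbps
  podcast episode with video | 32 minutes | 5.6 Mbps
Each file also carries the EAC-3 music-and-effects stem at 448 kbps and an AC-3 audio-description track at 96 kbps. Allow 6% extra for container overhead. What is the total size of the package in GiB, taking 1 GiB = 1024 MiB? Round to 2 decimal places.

Audio total: 448 + 96 = 544 kbps = 0.544 Mbps.
Twitch VOD: 6.544 Mbps × 18300 s × 1.06 = 126940.5 Mb
training video: 6.644 Mbps × 1560 s × 1.06 = 10986.5 Mb
interview recording: 6.254 Mbps × 5220 s × 1.06 = 34604.6 Mb
podcast episode with video: 6.144 Mbps × 1920 s × 1.06 = 12504.3 Mb
Total: 185035.9 Mb = 23129.5 MB.
= 21.54 GiB.

21.54 GiB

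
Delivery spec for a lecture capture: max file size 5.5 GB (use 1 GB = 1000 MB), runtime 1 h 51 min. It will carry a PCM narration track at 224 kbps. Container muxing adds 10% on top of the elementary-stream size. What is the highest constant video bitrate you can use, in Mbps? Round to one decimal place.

5.8 Mbps

Budget: 5.5 GB = 44000.0 Mb.
Stream payload after overhead: 44000.0 / 1.10 = 40000.0 Mb.
1 h 51 min = 111 min = 6660 s
Total bitrate budget: 40000.0 Mb / 6660 s = 6.006 Mbps.
Audio: 224 kbps = 0.224 Mbps.
Video: 6.006 − 0.224 = 5.782 Mbps.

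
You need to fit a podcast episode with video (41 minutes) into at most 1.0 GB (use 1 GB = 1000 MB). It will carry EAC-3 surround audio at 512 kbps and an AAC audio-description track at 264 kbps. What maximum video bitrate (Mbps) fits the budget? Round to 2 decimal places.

Budget: 1.0 GB = 8000.0 Mb.
41 min = 2460 s
Total bitrate budget: 8000.0 Mb / 2460 s = 3.252 Mbps.
Audio total: 512 + 264 = 776 kbps = 0.776 Mbps.
Video: 3.252 − 0.776 = 2.476 Mbps.

2.48 Mbps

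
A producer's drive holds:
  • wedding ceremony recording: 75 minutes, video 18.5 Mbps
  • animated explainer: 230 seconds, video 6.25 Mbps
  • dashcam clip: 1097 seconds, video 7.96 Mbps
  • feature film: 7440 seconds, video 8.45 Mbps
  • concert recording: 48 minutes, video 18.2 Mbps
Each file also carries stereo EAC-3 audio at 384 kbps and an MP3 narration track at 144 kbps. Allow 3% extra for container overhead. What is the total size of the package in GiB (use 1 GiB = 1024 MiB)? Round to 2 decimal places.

26.05 GiB

Audio total: 384 + 144 = 528 kbps = 0.528 Mbps.
wedding ceremony recording: 19.028 Mbps × 4500 s × 1.03 = 88194.8 Mb
animated explainer: 6.778 Mbps × 230 s × 1.03 = 1605.7 Mb
dashcam clip: 8.488 Mbps × 1097 s × 1.03 = 9590.7 Mb
feature film: 8.978 Mbps × 7440 s × 1.03 = 68800.2 Mb
concert recording: 18.728 Mbps × 2880 s × 1.03 = 55554.7 Mb
Total: 223746.1 Mb = 27968.3 MB.
= 26.05 GiB.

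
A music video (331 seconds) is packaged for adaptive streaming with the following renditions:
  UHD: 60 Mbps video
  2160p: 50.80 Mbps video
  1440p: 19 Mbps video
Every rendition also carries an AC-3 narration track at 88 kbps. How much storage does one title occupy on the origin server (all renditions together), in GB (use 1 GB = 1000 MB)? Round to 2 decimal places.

5.38 GB

Audio: 88 kbps = 0.088 Mbps.
Sum of rendition bitrates: (60+0.088) + (50.80+0.088) + (19+0.088) = 130.064 Mbps.
× 331 s = 43,051 Mb = 5,381 MB = 5.381 GB.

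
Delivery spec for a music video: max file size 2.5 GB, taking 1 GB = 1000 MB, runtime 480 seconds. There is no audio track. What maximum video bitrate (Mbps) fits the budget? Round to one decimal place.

41.7 Mbps

Budget: 2.5 GB = 20000.0 Mb.
Total bitrate budget: 20000.0 Mb / 480 s = 41.667 Mbps.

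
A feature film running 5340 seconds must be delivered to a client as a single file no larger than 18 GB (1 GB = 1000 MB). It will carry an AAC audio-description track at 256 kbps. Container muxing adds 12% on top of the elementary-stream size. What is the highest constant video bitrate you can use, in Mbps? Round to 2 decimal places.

23.82 Mbps

Budget: 18 GB = 144000.0 Mb.
Stream payload after overhead: 144000.0 / 1.12 = 128571.4 Mb.
Total bitrate budget: 128571.4 Mb / 5340 s = 24.077 Mbps.
Audio: 256 kbps = 0.256 Mbps.
Video: 24.077 − 0.256 = 23.821 Mbps.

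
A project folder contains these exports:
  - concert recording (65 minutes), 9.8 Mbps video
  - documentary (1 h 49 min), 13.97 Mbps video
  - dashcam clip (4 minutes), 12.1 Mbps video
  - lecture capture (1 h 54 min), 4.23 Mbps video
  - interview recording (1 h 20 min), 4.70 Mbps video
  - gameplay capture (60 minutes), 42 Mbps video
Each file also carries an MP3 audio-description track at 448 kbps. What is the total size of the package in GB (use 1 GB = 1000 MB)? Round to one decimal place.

43.3 GB

Audio: 448 kbps = 0.448 Mbps.
concert recording: 10.248 Mbps × 3900 s = 39967.2 Mb
documentary: 14.418 Mbps × 6540 s = 94293.7 Mb
dashcam clip: 12.548 Mbps × 240 s = 3011.5 Mb
lecture capture: 4.678 Mbps × 6840 s = 31997.5 Mb
interview recording: 5.148 Mbps × 4800 s = 24710.4 Mb
gameplay capture: 42.448 Mbps × 3600 s = 152812.8 Mb
Total: 346793.2 Mb = 43349.1 MB.
= 43.35 GB.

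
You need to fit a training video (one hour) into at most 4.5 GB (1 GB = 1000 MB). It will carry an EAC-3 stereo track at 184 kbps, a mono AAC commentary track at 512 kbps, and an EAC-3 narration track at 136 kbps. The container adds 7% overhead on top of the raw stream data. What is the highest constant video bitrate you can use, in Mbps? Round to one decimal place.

8.5 Mbps

Budget: 4.5 GB = 36000.0 Mb.
Stream payload after overhead: 36000.0 / 1.07 = 33644.9 Mb.
1 h = 3600 s
Total bitrate budget: 33644.9 Mb / 3600 s = 9.346 Mbps.
Audio total: 184 + 512 + 136 = 832 kbps = 0.832 Mbps.
Video: 9.346 − 0.832 = 8.514 Mbps.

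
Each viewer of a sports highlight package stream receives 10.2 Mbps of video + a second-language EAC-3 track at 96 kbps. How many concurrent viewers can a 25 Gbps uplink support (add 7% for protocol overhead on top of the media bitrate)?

Audio: 96 kbps = 0.096 Mbps.
Per-viewer media rate: 10.296 Mbps.
On the wire with 7% overhead: 11.017 Mbps.
25 Gbps = 25,000 Mbps; 25,000 / 11.017 = 2269.28 → 2269 viewers.

2269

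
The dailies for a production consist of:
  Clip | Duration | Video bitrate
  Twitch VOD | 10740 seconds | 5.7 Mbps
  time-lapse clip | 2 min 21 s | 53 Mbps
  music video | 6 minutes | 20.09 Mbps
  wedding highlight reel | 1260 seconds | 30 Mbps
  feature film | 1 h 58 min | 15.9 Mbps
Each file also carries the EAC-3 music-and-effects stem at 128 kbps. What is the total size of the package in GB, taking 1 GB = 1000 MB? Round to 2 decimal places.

28.60 GB

Audio: 128 kbps = 0.128 Mbps.
Twitch VOD: 5.828 Mbps × 10740 s = 62592.7 Mb
time-lapse clip: 53.128 Mbps × 141 s = 7491.0 Mb
music video: 20.218 Mbps × 360 s = 7278.5 Mb
wedding highlight reel: 30.128 Mbps × 1260 s = 37961.3 Mb
feature film: 16.028 Mbps × 7080 s = 113478.2 Mb
Total: 228801.8 Mb = 28600.2 MB.
= 28.60 GB.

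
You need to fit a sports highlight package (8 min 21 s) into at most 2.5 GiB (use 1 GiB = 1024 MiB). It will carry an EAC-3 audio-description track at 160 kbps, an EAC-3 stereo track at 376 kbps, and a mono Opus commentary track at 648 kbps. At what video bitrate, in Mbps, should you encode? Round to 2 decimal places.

Budget: 2.5 GiB = 21474.8 Mb.
8 min 21 s = 501 s
Total bitrate budget: 21474.8 Mb / 501 s = 42.864 Mbps.
Audio total: 160 + 376 + 648 = 1184 kbps = 1.184 Mbps.
Video: 42.864 − 1.184 = 41.680 Mbps.

41.68 Mbps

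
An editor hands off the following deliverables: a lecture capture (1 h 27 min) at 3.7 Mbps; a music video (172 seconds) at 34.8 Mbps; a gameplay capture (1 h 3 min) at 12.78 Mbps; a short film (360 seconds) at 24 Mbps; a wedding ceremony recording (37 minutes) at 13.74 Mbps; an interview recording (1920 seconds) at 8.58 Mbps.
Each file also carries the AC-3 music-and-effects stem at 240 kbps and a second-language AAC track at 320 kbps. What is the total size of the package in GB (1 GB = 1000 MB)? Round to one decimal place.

17.1 GB

Audio total: 240 + 320 = 560 kbps = 0.560 Mbps.
lecture capture: 4.260 Mbps × 5220 s = 22237.2 Mb
music video: 35.360 Mbps × 172 s = 6081.9 Mb
gameplay capture: 13.340 Mbps × 3780 s = 50425.2 Mb
short film: 24.560 Mbps × 360 s = 8841.6 Mb
wedding ceremony recording: 14.300 Mbps × 2220 s = 31746.0 Mb
interview recording: 9.140 Mbps × 1920 s = 17548.8 Mb
Total: 136880.7 Mb = 17110.1 MB.
= 17.11 GB.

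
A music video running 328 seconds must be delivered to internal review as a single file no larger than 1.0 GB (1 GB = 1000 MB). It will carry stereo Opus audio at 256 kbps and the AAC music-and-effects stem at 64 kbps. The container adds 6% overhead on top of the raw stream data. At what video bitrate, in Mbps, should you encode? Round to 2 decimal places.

Budget: 1.0 GB = 8000.0 Mb.
Stream payload after overhead: 8000.0 / 1.06 = 7547.2 Mb.
Total bitrate budget: 7547.2 Mb / 328 s = 23.010 Mbps.
Audio total: 256 + 64 = 320 kbps = 0.320 Mbps.
Video: 23.010 − 0.320 = 22.690 Mbps.

22.69 Mbps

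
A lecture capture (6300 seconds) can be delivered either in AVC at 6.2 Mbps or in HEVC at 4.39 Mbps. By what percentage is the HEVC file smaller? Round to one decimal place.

AVC: 6.200 Mbps × 6300 s = 39060.0 Mb = 4.883 GB.
HEVC: 4.390 Mbps × 6300 s = 27657.0 Mb = 3.457 GB.
Reduction: (1 − 3.457/4.883) × 100 = 29.19%.

29.2%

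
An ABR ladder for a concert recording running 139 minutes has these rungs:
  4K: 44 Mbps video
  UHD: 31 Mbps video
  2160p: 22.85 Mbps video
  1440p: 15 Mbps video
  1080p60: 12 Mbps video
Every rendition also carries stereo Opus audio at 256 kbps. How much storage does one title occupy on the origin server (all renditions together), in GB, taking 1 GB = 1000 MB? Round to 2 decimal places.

131.49 GB

139 min = 8340 s
Audio: 256 kbps = 0.256 Mbps.
Sum of rendition bitrates: (44+0.256) + (31+0.256) + (22.85+0.256) + (15+0.256) + (12+0.256) = 126.130 Mbps.
× 8340 s = 1,051,924 Mb = 131,491 MB = 131.5 GB.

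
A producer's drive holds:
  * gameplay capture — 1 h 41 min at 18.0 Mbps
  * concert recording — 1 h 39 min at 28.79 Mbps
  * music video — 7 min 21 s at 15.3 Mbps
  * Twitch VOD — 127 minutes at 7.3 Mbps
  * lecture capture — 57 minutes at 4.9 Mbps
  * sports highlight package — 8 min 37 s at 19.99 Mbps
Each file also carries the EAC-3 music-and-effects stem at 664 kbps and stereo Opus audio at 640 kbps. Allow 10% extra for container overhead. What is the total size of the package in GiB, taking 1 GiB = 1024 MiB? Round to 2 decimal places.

Audio total: 664 + 640 = 1304 kbps = 1.304 Mbps.
gameplay capture: 19.304 Mbps × 6060 s × 1.10 = 128680.5 Mb
concert recording: 30.094 Mbps × 5940 s × 1.10 = 196634.2 Mb
music video: 16.604 Mbps × 441 s × 1.10 = 8054.6 Mb
Twitch VOD: 8.604 Mbps × 7620 s × 1.10 = 72118.7 Mb
lecture capture: 6.204 Mbps × 3420 s × 1.10 = 23339.4 Mb
sports highlight package: 21.294 Mbps × 517 s × 1.10 = 12109.9 Mb
Total: 440937.3 Mb = 55117.2 MB.
= 51.33 GiB.

51.33 GiB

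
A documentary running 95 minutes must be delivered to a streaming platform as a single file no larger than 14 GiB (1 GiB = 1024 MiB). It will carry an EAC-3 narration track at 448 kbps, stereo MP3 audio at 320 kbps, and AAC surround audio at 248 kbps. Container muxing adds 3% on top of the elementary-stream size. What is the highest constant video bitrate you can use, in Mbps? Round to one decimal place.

Budget: 14 GiB = 120259.1 Mb.
Stream payload after overhead: 120259.1 / 1.03 = 116756.4 Mb.
95 min = 5700 s
Total bitrate budget: 116756.4 Mb / 5700 s = 20.484 Mbps.
Audio total: 448 + 320 + 248 = 1016 kbps = 1.016 Mbps.
Video: 20.484 − 1.016 = 19.468 Mbps.

19.5 Mbps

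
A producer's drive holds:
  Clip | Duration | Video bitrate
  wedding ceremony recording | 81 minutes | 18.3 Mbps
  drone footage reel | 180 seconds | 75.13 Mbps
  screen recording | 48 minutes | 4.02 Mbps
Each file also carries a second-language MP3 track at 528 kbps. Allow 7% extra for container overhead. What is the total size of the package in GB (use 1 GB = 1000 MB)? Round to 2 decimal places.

15.81 GB

Audio: 528 kbps = 0.528 Mbps.
wedding ceremony recording: 18.828 Mbps × 4860 s × 1.07 = 97909.4 Mb
drone footage reel: 75.658 Mbps × 180 s × 1.07 = 14571.7 Mb
screen recording: 4.548 Mbps × 2880 s × 1.07 = 14015.1 Mb
Total: 126496.2 Mb = 15812.0 MB.
= 15.81 GB.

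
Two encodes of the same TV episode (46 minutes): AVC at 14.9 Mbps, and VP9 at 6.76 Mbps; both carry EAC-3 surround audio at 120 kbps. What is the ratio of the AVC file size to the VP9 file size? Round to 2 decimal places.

2.18

46 min = 2760 s
Audio: 120 kbps = 0.120 Mbps.
AVC: 15.020 Mbps × 2760 s = 41455.2 Mb = 5.182 GB.
VP9: 6.880 Mbps × 2760 s = 18988.8 Mb = 2.374 GB.
Ratio: 5.182 / 2.374 = 2.183.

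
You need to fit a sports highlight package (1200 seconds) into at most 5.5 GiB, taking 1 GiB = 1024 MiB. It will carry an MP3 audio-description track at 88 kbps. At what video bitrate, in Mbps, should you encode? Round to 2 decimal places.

Budget: 5.5 GiB = 47244.6 Mb.
Total bitrate budget: 47244.6 Mb / 1200 s = 39.371 Mbps.
Audio: 88 kbps = 0.088 Mbps.
Video: 39.371 − 0.088 = 39.283 Mbps.

39.28 Mbps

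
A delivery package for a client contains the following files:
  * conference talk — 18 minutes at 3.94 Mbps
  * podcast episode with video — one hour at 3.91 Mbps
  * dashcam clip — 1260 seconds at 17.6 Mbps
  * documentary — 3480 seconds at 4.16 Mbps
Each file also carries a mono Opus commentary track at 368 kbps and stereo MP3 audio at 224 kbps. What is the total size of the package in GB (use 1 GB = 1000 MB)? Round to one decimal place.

Audio total: 368 + 224 = 592 kbps = 0.592 Mbps.
conference talk: 4.532 Mbps × 1080 s = 4894.6 Mb
podcast episode with video: 4.502 Mbps × 3600 s = 16207.2 Mb
dashcam clip: 18.192 Mbps × 1260 s = 22921.9 Mb
documentary: 4.752 Mbps × 3480 s = 16537.0 Mb
Total: 60560.6 Mb = 7570.1 MB.
= 7.570 GB.

7.6 GB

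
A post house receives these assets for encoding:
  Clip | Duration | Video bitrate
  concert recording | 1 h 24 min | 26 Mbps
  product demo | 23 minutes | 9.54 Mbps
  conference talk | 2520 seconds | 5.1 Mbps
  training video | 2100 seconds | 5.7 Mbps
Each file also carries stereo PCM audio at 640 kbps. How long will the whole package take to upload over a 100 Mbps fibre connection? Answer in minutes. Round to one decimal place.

29.3 minutes

Audio: 640 kbps = 0.640 Mbps.
concert recording: 26.640 Mbps × 5040 s = 134265.6 Mb
product demo: 10.180 Mbps × 1380 s = 14048.4 Mb
conference talk: 5.740 Mbps × 2520 s = 14464.8 Mb
training video: 6.340 Mbps × 2100 s = 13314.0 Mb
Total: 176092.8 Mb = 22011.6 MB.
At 100 Mbps: 176092.8 / 100 = 1761 s ≈ 29.3 minutes.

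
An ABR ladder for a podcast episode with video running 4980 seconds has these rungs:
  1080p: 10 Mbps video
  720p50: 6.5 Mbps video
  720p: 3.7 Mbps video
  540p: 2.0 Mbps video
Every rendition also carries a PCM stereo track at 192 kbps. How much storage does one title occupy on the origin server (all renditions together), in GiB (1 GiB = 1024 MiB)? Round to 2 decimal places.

13.32 GiB

Audio: 192 kbps = 0.192 Mbps.
Sum of rendition bitrates: (10+0.192) + (6.5+0.192) + (3.7+0.192) + (2.0+0.192) = 22.968 Mbps.
× 4980 s = 114,381 Mb = 14,298 MB = 13.32 GiB.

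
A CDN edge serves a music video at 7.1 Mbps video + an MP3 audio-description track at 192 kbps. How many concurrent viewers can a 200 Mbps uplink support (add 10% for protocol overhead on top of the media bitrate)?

24

Audio: 192 kbps = 0.192 Mbps.
Per-viewer media rate: 7.292 Mbps.
On the wire with 10% overhead: 8.021 Mbps.
200 Mbps = 200.0 Mbps; 200.0 / 8.021 = 24.93 → 24 viewers.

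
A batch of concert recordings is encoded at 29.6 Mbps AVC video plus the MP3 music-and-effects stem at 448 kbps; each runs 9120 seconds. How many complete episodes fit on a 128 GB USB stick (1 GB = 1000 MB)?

3

Audio: 448 kbps = 0.448 Mbps.
Total bitrate: 30.048 Mbps.
Per item: 30.048 Mbps × 9120 s = 274,038 Mb = 34,255 MB.
Capacity: 128 GB = 1,024,000 Mb; 3.74 items → 3 complete.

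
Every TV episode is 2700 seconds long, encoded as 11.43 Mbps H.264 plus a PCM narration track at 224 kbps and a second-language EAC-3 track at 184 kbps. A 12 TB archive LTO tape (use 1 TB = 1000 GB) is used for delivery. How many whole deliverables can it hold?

Audio total: 224 + 184 = 408 kbps = 0.408 Mbps.
Total bitrate: 11.838 Mbps.
Per item: 11.838 Mbps × 2700 s = 31,963 Mb = 3,995 MB.
Capacity: 12 TB = 96,000,000 Mb; 3003.51 items → 3003 complete.

3003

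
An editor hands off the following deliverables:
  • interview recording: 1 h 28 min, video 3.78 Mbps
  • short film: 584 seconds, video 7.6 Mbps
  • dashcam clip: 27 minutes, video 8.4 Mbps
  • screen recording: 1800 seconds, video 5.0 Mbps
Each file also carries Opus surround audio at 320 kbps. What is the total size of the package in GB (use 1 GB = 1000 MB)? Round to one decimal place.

6.2 GB

Audio: 320 kbps = 0.320 Mbps.
interview recording: 4.100 Mbps × 5280 s = 21648.0 Mb
short film: 7.920 Mbps × 584 s = 4625.3 Mb
dashcam clip: 8.720 Mbps × 1620 s = 14126.4 Mb
screen recording: 5.320 Mbps × 1800 s = 9576.0 Mb
Total: 49975.7 Mb = 6247.0 MB.
= 6.247 GB.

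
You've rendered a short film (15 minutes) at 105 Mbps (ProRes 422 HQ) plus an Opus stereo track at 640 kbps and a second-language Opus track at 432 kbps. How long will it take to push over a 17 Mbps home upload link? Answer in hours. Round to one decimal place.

15 min = 900 s
Audio total: 640 + 432 = 1072 kbps = 1.072 Mbps.
Total bitrate: 106.072 Mbps.
File: 106.072 Mbps × 900 s = 95464.8 Mb.
At 17 Mbps: 95464.8 / 17 = 5615.6 s ≈ 1.56 hours.

1.6 hours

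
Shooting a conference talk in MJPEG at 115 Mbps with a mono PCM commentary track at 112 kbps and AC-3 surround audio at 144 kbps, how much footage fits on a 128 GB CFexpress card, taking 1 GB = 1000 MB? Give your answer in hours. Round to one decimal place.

Audio total: 112 + 144 = 256 kbps = 0.256 Mbps.
Total bitrate: 115 + 0.256 = 115.256 Mbps.
Capacity: 128 GB = 1,024,000 Mb.
Recording time: 1,024,000 / 115.256 = 8,885 s ≈ 2.47 hours.

2.5 hours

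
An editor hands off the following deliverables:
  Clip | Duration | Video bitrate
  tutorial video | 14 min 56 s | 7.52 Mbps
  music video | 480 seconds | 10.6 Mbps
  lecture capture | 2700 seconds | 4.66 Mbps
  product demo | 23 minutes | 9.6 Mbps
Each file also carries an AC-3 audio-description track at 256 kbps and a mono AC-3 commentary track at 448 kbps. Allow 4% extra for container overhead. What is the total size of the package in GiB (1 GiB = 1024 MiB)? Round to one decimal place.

Audio total: 256 + 448 = 704 kbps = 0.704 Mbps.
tutorial video: 8.224 Mbps × 896 s × 1.04 = 7663.5 Mb
music video: 11.304 Mbps × 480 s × 1.04 = 5643.0 Mb
lecture capture: 5.364 Mbps × 2700 s × 1.04 = 15062.1 Mb
product demo: 10.304 Mbps × 1380 s × 1.04 = 14788.3 Mb
Total: 43156.8 Mb = 5394.6 MB.
= 5.024 GiB.

5.0 GiB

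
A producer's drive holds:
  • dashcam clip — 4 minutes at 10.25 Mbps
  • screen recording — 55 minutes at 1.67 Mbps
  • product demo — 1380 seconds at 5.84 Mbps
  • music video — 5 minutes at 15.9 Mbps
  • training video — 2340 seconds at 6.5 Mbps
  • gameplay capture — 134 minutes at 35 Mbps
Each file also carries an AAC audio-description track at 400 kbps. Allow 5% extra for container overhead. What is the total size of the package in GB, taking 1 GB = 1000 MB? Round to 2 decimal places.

42.48 GB

Audio: 400 kbps = 0.400 Mbps.
dashcam clip: 10.650 Mbps × 240 s × 1.05 = 2683.8 Mb
screen recording: 2.070 Mbps × 3300 s × 1.05 = 7172.6 Mb
product demo: 6.240 Mbps × 1380 s × 1.05 = 9041.8 Mb
music video: 16.300 Mbps × 300 s × 1.05 = 5134.5 Mb
training video: 6.900 Mbps × 2340 s × 1.05 = 16953.3 Mb
gameplay capture: 35.400 Mbps × 8040 s × 1.05 = 298846.8 Mb
Total: 339832.7 Mb = 42479.1 MB.
= 42.48 GB.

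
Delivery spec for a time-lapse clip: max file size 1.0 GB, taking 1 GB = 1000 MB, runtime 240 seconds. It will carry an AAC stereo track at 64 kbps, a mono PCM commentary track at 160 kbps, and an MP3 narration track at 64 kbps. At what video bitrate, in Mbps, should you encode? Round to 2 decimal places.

33.05 Mbps

Budget: 1.0 GB = 8000.0 Mb.
Total bitrate budget: 8000.0 Mb / 240 s = 33.333 Mbps.
Audio total: 64 + 160 + 64 = 288 kbps = 0.288 Mbps.
Video: 33.333 − 0.288 = 33.045 Mbps.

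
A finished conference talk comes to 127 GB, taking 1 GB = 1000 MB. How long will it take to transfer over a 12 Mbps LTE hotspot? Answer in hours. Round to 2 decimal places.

File: 127 GB = 1016000.0 Mb.
At 12 Mbps: 1016000.0 / 12 = 84666.7 s ≈ 23.5 hours.

23.52 hours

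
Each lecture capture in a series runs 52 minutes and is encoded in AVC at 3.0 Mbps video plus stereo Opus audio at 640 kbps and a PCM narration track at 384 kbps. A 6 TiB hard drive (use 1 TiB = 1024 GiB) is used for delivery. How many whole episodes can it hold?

52 min = 3120 s
Audio total: 640 + 384 = 1024 kbps = 1.024 Mbps.
Total bitrate: 4.024 Mbps.
Per item: 4.024 Mbps × 3120 s = 12,555 Mb = 1,569 MB.
Capacity: 6 TiB = 52,776,558 Mb; 4203.67 items → 4203 complete.

4203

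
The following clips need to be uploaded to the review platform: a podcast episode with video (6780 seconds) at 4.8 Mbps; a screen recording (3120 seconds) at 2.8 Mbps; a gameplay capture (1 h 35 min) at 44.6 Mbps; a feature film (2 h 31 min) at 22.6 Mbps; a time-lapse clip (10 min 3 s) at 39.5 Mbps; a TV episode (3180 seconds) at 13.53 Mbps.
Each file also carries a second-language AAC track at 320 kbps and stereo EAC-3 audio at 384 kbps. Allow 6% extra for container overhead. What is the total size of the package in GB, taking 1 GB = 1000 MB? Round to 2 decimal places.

Audio total: 320 + 384 = 704 kbps = 0.704 Mbps.
podcast episode with video: 5.504 Mbps × 6780 s × 1.06 = 39556.1 Mb
screen recording: 3.504 Mbps × 3120 s × 1.06 = 11588.4 Mb
gameplay capture: 45.304 Mbps × 5700 s × 1.06 = 273726.8 Mb
feature film: 23.304 Mbps × 9060 s × 1.06 = 223802.3 Mb
time-lapse clip: 40.204 Mbps × 603 s × 1.06 = 25697.6 Mb
TV episode: 14.234 Mbps × 3180 s × 1.06 = 47980.0 Mb
Total: 622351.2 Mb = 77793.9 MB.
= 77.79 GB.

77.79 GB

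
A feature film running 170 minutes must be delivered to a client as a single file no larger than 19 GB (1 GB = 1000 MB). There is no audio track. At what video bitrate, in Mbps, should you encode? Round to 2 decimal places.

14.90 Mbps

Budget: 19 GB = 152000.0 Mb.
170 min = 10200 s
Total bitrate budget: 152000.0 Mb / 10200 s = 14.902 Mbps.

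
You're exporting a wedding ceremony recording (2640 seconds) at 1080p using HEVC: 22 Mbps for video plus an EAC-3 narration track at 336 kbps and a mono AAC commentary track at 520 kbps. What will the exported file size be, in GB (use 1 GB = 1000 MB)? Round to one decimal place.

Audio total: 336 + 520 = 856 kbps = 0.856 Mbps.
Total bitrate: 22 + 0.856 = 22.856 Mbps.
Stream data: 22.856 Mbps × 2640 s = 60339.8 Mb.
60,340 Mb ÷ 8 = 7,542 MB → 7.542 GB.

7.5 GB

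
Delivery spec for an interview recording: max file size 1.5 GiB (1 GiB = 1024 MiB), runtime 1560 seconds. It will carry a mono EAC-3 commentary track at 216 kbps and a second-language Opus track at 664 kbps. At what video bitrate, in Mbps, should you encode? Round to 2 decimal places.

Budget: 1.5 GiB = 12884.9 Mb.
Total bitrate budget: 12884.9 Mb / 1560 s = 8.260 Mbps.
Audio total: 216 + 664 = 880 kbps = 0.880 Mbps.
Video: 8.260 − 0.880 = 7.380 Mbps.

7.38 Mbps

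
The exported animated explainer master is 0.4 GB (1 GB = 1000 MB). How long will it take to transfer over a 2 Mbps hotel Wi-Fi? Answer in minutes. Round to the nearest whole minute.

File: 0.4 GB = 3200.0 Mb.
At 2 Mbps: 3200.0 / 2 = 1600.0 s ≈ 26.7 minutes.

27 minutes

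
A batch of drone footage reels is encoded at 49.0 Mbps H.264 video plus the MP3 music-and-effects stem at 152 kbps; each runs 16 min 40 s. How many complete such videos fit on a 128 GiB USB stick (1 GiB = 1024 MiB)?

16 min 40 s = 1000 s
Audio: 152 kbps = 0.152 Mbps.
Total bitrate: 49.152 Mbps.
Per item: 49.152 Mbps × 1000 s = 49,152 Mb = 6,144 MB.
Capacity: 128 GiB = 1,099,512 Mb; 22.37 items → 22 complete.

22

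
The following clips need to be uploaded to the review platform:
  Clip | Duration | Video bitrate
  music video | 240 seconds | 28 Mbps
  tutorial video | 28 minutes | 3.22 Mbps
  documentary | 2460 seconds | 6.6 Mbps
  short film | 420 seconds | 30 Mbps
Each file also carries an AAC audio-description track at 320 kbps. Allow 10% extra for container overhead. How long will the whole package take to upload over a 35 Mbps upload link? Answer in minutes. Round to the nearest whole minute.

Audio: 320 kbps = 0.320 Mbps.
music video: 28.320 Mbps × 240 s × 1.10 = 7476.5 Mb
tutorial video: 3.540 Mbps × 1680 s × 1.10 = 6541.9 Mb
documentary: 6.920 Mbps × 2460 s × 1.10 = 18725.5 Mb
short film: 30.320 Mbps × 420 s × 1.10 = 14007.8 Mb
Total: 46751.8 Mb = 5844.0 MB.
At 35 Mbps: 46751.8 / 35 = 1336 s ≈ 22.3 minutes.

22 minutes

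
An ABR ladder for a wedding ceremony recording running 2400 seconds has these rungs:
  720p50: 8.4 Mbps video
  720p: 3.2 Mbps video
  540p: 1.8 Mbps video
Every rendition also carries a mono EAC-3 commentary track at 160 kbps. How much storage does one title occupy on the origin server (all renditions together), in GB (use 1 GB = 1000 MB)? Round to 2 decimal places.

4.16 GB

Audio: 160 kbps = 0.160 Mbps.
Sum of rendition bitrates: (8.4+0.160) + (3.2+0.160) + (1.8+0.160) = 13.880 Mbps.
× 2400 s = 33,312 Mb = 4,164 MB = 4.164 GB.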